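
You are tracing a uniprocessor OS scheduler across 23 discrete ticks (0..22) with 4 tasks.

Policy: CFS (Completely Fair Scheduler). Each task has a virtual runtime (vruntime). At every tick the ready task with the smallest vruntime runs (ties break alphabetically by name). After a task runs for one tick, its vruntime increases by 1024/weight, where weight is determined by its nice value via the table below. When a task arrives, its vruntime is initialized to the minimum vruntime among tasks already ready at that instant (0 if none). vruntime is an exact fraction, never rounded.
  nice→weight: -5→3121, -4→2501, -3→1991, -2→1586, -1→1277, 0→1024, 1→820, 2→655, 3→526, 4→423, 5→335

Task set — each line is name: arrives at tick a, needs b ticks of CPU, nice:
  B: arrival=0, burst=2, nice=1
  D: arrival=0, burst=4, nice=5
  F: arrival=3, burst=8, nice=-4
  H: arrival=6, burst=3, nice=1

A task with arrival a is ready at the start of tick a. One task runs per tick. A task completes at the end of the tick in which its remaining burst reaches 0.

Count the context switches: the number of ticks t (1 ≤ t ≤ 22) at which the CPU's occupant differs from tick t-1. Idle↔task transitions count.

t=0: vr[B=0 D=0] → run B
t=1: vr[B=256/205 D=0] → run D
t=2: vr[B=256/205 D=1024/335] → run B
t=3: vr[D=1024/335 F=1024/335] → run D
t=4: vr[D=2048/335 F=1024/335] → run F
t=5: vr[D=2048/335 F=2904064/837835] → run F
t=6: vr[D=2048/335 F=3247104/837835 H=3247104/837835] → run F
t=7: vr[D=2048/335 F=3590144/837835 H=3247104/837835] → run H
t=8: vr[D=2048/335 F=3590144/837835 H=4293376/837835] → run F
t=9: vr[D=2048/335 F=3933184/837835 H=4293376/837835] → run F
t=10: vr[D=2048/335 F=4276224/837835 H=4293376/837835] → run F
t=11: vr[D=2048/335 F=4619264/837835 H=4293376/837835] → run H
t=12: vr[D=2048/335 F=4619264/837835 H=5339648/837835] → run F
t=13: vr[D=2048/335 F=4962304/837835 H=5339648/837835] → run F
t=14: vr[D=2048/335 H=5339648/837835] → run D
t=15: vr[D=3072/335 H=5339648/837835] → run H
t=16: vr[D=3072/335] → run D
t=17: (idle)
t=18: (idle)
t=19: (idle)
t=20: (idle)
t=21: (idle)
t=22: (idle)

context switches = 12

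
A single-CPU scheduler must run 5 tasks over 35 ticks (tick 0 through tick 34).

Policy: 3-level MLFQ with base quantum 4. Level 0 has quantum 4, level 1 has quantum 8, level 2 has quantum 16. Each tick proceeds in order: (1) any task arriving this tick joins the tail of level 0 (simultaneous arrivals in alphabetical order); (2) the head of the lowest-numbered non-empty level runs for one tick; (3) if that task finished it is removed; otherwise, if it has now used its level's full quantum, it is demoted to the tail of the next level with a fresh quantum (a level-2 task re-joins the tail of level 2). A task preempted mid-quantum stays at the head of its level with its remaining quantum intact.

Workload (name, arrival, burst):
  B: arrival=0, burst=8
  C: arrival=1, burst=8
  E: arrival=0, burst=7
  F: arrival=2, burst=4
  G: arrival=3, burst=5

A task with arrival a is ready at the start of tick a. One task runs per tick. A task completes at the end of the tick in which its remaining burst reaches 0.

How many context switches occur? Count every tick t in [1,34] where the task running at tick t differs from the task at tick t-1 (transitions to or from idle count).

context switches = 9

t=0: L0/L1/L2 = BE/-/- → run B
t=1: L0/L1/L2 = BEC/-/- → run B
t=2: L0/L1/L2 = BECF/-/- → run B
t=3: L0/L1/L2 = BECFG/-/- → run B
t=4: L0/L1/L2 = ECFG/B/- → run E
t=5: L0/L1/L2 = ECFG/B/- → run E
t=6: L0/L1/L2 = ECFG/B/- → run E
t=7: L0/L1/L2 = ECFG/B/- → run E
t=8: L0/L1/L2 = CFG/BE/- → run C
t=9: L0/L1/L2 = CFG/BE/- → run C
t=10: L0/L1/L2 = CFG/BE/- → run C
t=11: L0/L1/L2 = CFG/BE/- → run C
t=12: L0/L1/L2 = FG/BEC/- → run F
t=13: L0/L1/L2 = FG/BEC/- → run F
t=14: L0/L1/L2 = FG/BEC/- → run F
t=15: L0/L1/L2 = FG/BEC/- → run F
t=16: L0/L1/L2 = G/BEC/- → run G
t=17: L0/L1/L2 = G/BEC/- → run G
t=18: L0/L1/L2 = G/BEC/- → run G
t=19: L0/L1/L2 = G/BEC/- → run G
t=20: L0/L1/L2 = -/BECG/- → run B
t=21: L0/L1/L2 = -/BECG/- → run B
t=22: L0/L1/L2 = -/BECG/- → run B
t=23: L0/L1/L2 = -/BECG/- → run B
t=24: L0/L1/L2 = -/ECG/- → run E
t=25: L0/L1/L2 = -/ECG/- → run E
t=26: L0/L1/L2 = -/ECG/- → run E
t=27: L0/L1/L2 = -/CG/- → run C
t=28: L0/L1/L2 = -/CG/- → run C
t=29: L0/L1/L2 = -/CG/- → run C
t=30: L0/L1/L2 = -/CG/- → run C
t=31: L0/L1/L2 = -/G/- → run G
t=32: (idle)
t=33: (idle)
t=34: (idle)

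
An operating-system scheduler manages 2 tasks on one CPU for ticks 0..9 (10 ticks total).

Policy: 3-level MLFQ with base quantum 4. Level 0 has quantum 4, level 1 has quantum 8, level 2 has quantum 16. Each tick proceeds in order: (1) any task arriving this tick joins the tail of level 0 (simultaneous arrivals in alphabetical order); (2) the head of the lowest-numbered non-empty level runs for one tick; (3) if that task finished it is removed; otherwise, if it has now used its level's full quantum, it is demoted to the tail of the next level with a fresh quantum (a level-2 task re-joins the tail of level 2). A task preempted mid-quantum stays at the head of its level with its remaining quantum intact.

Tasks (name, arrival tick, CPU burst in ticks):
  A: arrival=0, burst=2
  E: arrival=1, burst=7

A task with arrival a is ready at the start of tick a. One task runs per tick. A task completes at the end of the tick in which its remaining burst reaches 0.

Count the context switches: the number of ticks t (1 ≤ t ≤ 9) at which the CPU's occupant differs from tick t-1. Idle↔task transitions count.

context switches = 2

t=0: L0/L1/L2 = A/-/- → run A
t=1: L0/L1/L2 = AE/-/- → run A
t=2: L0/L1/L2 = E/-/- → run E
t=3: L0/L1/L2 = E/-/- → run E
t=4: L0/L1/L2 = E/-/- → run E
t=5: L0/L1/L2 = E/-/- → run E
t=6: L0/L1/L2 = -/E/- → run E
t=7: L0/L1/L2 = -/E/- → run E
t=8: L0/L1/L2 = -/E/- → run E
t=9: (idle)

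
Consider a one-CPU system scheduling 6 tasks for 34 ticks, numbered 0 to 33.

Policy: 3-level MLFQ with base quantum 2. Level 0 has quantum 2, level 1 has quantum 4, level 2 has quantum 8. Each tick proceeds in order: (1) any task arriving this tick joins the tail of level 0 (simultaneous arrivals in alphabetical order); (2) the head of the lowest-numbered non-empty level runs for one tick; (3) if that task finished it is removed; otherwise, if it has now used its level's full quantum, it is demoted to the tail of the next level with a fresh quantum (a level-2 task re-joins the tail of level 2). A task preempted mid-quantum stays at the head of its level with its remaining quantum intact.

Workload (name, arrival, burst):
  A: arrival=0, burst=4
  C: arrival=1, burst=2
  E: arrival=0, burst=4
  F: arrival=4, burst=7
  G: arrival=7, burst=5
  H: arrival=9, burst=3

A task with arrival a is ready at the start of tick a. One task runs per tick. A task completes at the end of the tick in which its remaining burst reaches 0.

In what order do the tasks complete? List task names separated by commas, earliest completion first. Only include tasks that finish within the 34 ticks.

t=0: L0/L1/L2 = AE/-/- → run A
t=1: L0/L1/L2 = AEC/-/- → run A
t=2: L0/L1/L2 = EC/A/- → run E
t=3: L0/L1/L2 = EC/A/- → run E
t=4: L0/L1/L2 = CF/AE/- → run C
t=5: L0/L1/L2 = CF/AE/- → run C
t=6: L0/L1/L2 = F/AE/- → run F
t=7: L0/L1/L2 = FG/AE/- → run F
t=8: L0/L1/L2 = G/AEF/- → run G
t=9: L0/L1/L2 = GH/AEF/- → run G
t=10: L0/L1/L2 = H/AEFG/- → run H
t=11: L0/L1/L2 = H/AEFG/- → run H
t=12: L0/L1/L2 = -/AEFGH/- → run A
t=13: L0/L1/L2 = -/AEFGH/- → run A
t=14: L0/L1/L2 = -/EFGH/- → run E
t=15: L0/L1/L2 = -/EFGH/- → run E
t=16: L0/L1/L2 = -/FGH/- → run F
t=17: L0/L1/L2 = -/FGH/- → run F
t=18: L0/L1/L2 = -/FGH/- → run F
t=19: L0/L1/L2 = -/FGH/- → run F
t=20: L0/L1/L2 = -/GH/F → run G
t=21: L0/L1/L2 = -/GH/F → run G
t=22: L0/L1/L2 = -/GH/F → run G
t=23: L0/L1/L2 = -/H/F → run H
t=24: L0/L1/L2 = -/-/F → run F
t=25: (idle)
t=26: (idle)
t=27: (idle)
t=28: (idle)
t=29: (idle)
t=30: (idle)
t=31: (idle)
t=32: (idle)
t=33: (idle)

completion order = C, A, E, G, H, F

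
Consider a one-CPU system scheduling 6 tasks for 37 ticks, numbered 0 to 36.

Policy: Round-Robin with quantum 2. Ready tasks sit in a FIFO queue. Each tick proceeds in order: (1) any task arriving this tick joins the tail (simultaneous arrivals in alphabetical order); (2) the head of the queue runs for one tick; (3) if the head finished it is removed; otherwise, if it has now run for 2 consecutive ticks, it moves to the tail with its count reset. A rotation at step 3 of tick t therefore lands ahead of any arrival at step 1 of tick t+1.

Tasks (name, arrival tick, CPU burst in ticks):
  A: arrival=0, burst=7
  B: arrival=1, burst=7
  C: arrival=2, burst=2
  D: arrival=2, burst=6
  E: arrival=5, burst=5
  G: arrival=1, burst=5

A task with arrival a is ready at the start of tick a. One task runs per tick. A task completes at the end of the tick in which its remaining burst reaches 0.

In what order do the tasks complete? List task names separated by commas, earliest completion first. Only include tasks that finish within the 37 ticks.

completion order = C, G, A, D, B, E

t=0: queue=[A] q_used=0 → run A
t=1: queue=[A,B,G] q_used=1 → run A
t=2: queue=[B,G,A,C,D] q_used=0 → run B
t=3: queue=[B,G,A,C,D] q_used=1 → run B
t=4: queue=[G,A,C,D,B] q_used=0 → run G
t=5: queue=[G,A,C,D,B,E] q_used=1 → run G
t=6: queue=[A,C,D,B,E,G] q_used=0 → run A
t=7: queue=[A,C,D,B,E,G] q_used=1 → run A
t=8: queue=[C,D,B,E,G,A] q_used=0 → run C
t=9: queue=[C,D,B,E,G,A] q_used=1 → run C
t=10: queue=[D,B,E,G,A] q_used=0 → run D
t=11: queue=[D,B,E,G,A] q_used=1 → run D
t=12: queue=[B,E,G,A,D] q_used=0 → run B
t=13: queue=[B,E,G,A,D] q_used=1 → run B
t=14: queue=[E,G,A,D,B] q_used=0 → run E
t=15: queue=[E,G,A,D,B] q_used=1 → run E
t=16: queue=[G,A,D,B,E] q_used=0 → run G
t=17: queue=[G,A,D,B,E] q_used=1 → run G
t=18: queue=[A,D,B,E,G] q_used=0 → run A
t=19: queue=[A,D,B,E,G] q_used=1 → run A
t=20: queue=[D,B,E,G,A] q_used=0 → run D
t=21: queue=[D,B,E,G,A] q_used=1 → run D
t=22: queue=[B,E,G,A,D] q_used=0 → run B
t=23: queue=[B,E,G,A,D] q_used=1 → run B
t=24: queue=[E,G,A,D,B] q_used=0 → run E
t=25: queue=[E,G,A,D,B] q_used=1 → run E
t=26: queue=[G,A,D,B,E] q_used=0 → run G
t=27: queue=[A,D,B,E] q_used=0 → run A
t=28: queue=[D,B,E] q_used=0 → run D
t=29: queue=[D,B,E] q_used=1 → run D
t=30: queue=[B,E] q_used=0 → run B
t=31: queue=[E] q_used=0 → run E
t=32: (idle)
t=33: (idle)
t=34: (idle)
t=35: (idle)
t=36: (idle)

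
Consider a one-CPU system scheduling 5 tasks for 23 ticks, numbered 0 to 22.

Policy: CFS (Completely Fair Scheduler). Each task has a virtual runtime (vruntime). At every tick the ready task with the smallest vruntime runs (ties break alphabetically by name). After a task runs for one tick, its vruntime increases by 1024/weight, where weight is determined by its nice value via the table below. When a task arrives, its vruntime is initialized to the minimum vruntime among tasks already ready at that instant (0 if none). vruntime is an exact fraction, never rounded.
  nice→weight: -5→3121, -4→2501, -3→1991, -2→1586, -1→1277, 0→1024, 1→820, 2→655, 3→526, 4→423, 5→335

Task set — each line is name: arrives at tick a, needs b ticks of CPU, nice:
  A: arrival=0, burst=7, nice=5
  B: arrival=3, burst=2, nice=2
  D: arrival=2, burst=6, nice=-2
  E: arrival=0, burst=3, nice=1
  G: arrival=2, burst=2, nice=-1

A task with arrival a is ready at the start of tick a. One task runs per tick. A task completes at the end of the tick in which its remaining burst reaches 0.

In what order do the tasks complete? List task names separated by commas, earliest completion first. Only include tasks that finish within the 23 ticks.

t=0: vr[A=0 E=0] → run A
t=1: vr[A=1024/335 E=0] → run E
t=2: vr[A=1024/335 D=256/205 E=256/205 G=256/205] → run D
t=3: vr[A=1024/335 B=256/205 D=307968/162565 E=256/205 G=256/205] → run B
t=4: vr[A=1024/335 B=15104/5371 D=307968/162565 E=256/205 G=256/205] → run E
t=5: vr[A=1024/335 B=15104/5371 D=307968/162565 E=512/205 G=256/205] → run G
t=6: vr[A=1024/335 B=15104/5371 D=307968/162565 E=512/205 G=536832/261785] → run D
t=7: vr[A=1024/335 B=15104/5371 D=412928/162565 E=512/205 G=536832/261785] → run G
t=8: vr[A=1024/335 B=15104/5371 D=412928/162565 E=512/205] → run E
t=9: vr[A=1024/335 B=15104/5371 D=412928/162565] → run D
t=10: vr[A=1024/335 B=15104/5371 D=517888/162565] → run B
t=11: vr[A=1024/335 D=517888/162565] → run A
t=12: vr[A=2048/335 D=517888/162565] → run D
t=13: vr[A=2048/335 D=622848/162565] → run D
t=14: vr[A=2048/335 D=727808/162565] → run D
t=15: vr[A=2048/335] → run A
t=16: vr[A=3072/335] → run A
t=17: vr[A=4096/335] → run A
t=18: vr[A=1024/67] → run A
t=19: vr[A=6144/335] → run A
t=20: (idle)
t=21: (idle)
t=22: (idle)

completion order = G, E, B, D, A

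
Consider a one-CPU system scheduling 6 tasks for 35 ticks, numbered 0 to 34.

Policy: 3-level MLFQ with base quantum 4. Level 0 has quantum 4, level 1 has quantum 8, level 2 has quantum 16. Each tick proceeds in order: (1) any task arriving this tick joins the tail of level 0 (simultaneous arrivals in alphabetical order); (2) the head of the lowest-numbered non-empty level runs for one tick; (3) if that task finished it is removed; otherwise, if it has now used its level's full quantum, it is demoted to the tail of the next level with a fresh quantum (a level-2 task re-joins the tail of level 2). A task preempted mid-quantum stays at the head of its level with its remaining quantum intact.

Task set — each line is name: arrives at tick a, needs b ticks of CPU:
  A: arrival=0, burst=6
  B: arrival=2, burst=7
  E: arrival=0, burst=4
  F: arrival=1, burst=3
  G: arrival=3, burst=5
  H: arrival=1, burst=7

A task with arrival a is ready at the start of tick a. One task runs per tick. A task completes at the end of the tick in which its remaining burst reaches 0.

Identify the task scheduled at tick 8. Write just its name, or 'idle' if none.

t=0: L0/L1/L2 = AE/-/- → run A
t=1: L0/L1/L2 = AEFH/-/- → run A
t=2: L0/L1/L2 = AEFHB/-/- → run A
t=3: L0/L1/L2 = AEFHBG/-/- → run A
t=4: L0/L1/L2 = EFHBG/A/- → run E
t=5: L0/L1/L2 = EFHBG/A/- → run E
t=6: L0/L1/L2 = EFHBG/A/- → run E
t=7: L0/L1/L2 = EFHBG/A/- → run E
t=8: L0/L1/L2 = FHBG/A/- → run F
t=9: L0/L1/L2 = FHBG/A/- → run F
t=10: L0/L1/L2 = FHBG/A/- → run F
t=11: L0/L1/L2 = HBG/A/- → run H
t=12: L0/L1/L2 = HBG/A/- → run H
t=13: L0/L1/L2 = HBG/A/- → run H
t=14: L0/L1/L2 = HBG/A/- → run H
t=15: L0/L1/L2 = BG/AH/- → run B
t=16: L0/L1/L2 = BG/AH/- → run B
t=17: L0/L1/L2 = BG/AH/- → run B
t=18: L0/L1/L2 = BG/AH/- → run B
t=19: L0/L1/L2 = G/AHB/- → run G
t=20: L0/L1/L2 = G/AHB/- → run G
t=21: L0/L1/L2 = G/AHB/- → run G
t=22: L0/L1/L2 = G/AHB/- → run G
t=23: L0/L1/L2 = -/AHBG/- → run A
t=24: L0/L1/L2 = -/AHBG/- → run A
t=25: L0/L1/L2 = -/HBG/- → run H
t=26: L0/L1/L2 = -/HBG/- → run H
t=27: L0/L1/L2 = -/HBG/- → run H
t=28: L0/L1/L2 = -/BG/- → run B
t=29: L0/L1/L2 = -/BG/- → run B
t=30: L0/L1/L2 = -/BG/- → run B
t=31: L0/L1/L2 = -/G/- → run G
t=32: (idle)
t=33: (idle)
t=34: (idle)

running at tick 8 = F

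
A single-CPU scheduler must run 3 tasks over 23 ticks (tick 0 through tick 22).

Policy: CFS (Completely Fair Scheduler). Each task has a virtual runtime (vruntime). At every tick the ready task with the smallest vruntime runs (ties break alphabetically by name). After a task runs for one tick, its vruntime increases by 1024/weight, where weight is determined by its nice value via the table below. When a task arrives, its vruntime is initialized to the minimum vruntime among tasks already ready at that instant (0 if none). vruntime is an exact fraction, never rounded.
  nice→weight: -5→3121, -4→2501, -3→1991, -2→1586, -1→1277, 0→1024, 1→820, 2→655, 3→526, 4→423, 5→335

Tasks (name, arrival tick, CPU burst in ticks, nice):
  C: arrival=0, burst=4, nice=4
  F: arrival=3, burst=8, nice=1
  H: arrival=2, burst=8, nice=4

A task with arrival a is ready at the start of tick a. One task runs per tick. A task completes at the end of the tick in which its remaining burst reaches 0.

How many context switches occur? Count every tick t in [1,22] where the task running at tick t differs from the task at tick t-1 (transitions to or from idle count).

t=0: vr[C=0] → run C
t=1: vr[C=1024/423] → run C
t=2: vr[C=2048/423 H=2048/423] → run C
t=3: vr[C=1024/141 F=2048/423 H=2048/423] → run F
t=4: vr[C=1024/141 F=528128/86715 H=2048/423] → run H
t=5: vr[C=1024/141 F=528128/86715 H=1024/141] → run F
t=6: vr[C=1024/141 F=636416/86715 H=1024/141] → run C
t=7: vr[F=636416/86715 H=1024/141] → run H
t=8: vr[F=636416/86715 H=4096/423] → run F
t=9: vr[F=744704/86715 H=4096/423] → run F
t=10: vr[F=852992/86715 H=4096/423] → run H
t=11: vr[F=852992/86715 H=5120/423] → run F
t=12: vr[F=192256/17343 H=5120/423] → run F
t=13: vr[F=1069568/86715 H=5120/423] → run H
t=14: vr[F=1069568/86715 H=2048/141] → run F
t=15: vr[F=1177856/86715 H=2048/141] → run F
t=16: vr[H=2048/141] → run H
t=17: vr[H=7168/423] → run H
t=18: vr[H=8192/423] → run H
t=19: vr[H=1024/47] → run H
t=20: (idle)
t=21: (idle)
t=22: (idle)

context switches = 12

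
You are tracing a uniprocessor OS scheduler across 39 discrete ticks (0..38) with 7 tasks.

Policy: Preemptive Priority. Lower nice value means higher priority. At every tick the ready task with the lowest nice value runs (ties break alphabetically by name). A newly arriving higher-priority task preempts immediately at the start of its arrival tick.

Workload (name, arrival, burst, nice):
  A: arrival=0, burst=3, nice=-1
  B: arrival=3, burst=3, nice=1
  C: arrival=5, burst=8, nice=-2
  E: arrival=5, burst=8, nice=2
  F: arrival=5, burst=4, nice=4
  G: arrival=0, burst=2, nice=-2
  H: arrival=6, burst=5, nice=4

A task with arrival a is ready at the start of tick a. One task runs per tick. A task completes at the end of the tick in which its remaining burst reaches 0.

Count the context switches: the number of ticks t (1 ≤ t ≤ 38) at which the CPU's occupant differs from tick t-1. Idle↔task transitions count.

context switches = 7

t=0: ready={A,G} → run G
t=1: ready={A,G} → run G
t=2: ready={A} → run A
t=3: ready={A,B} → run A
t=4: ready={A,B} → run A
t=5: ready={B,C,E,F} → run C
t=6: ready={B,C,E,F,H} → run C
t=7: ready={B,C,E,F,H} → run C
t=8: ready={B,C,E,F,H} → run C
t=9: ready={B,C,E,F,H} → run C
t=10: ready={B,C,E,F,H} → run C
t=11: ready={B,C,E,F,H} → run C
t=12: ready={B,C,E,F,H} → run C
t=13: ready={B,E,F,H} → run B
t=14: ready={B,E,F,H} → run B
t=15: ready={B,E,F,H} → run B
t=16: ready={E,F,H} → run E
t=17: ready={E,F,H} → run E
t=18: ready={E,F,H} → run E
t=19: ready={E,F,H} → run E
t=20: ready={E,F,H} → run E
t=21: ready={E,F,H} → run E
t=22: ready={E,F,H} → run E
t=23: ready={E,F,H} → run E
t=24: ready={F,H} → run F
t=25: ready={F,H} → run F
t=26: ready={F,H} → run F
t=27: ready={F,H} → run F
t=28: ready={H} → run H
t=29: ready={H} → run H
t=30: ready={H} → run H
t=31: ready={H} → run H
t=32: ready={H} → run H
t=33: (idle)
t=34: (idle)
t=35: (idle)
t=36: (idle)
t=37: (idle)
t=38: (idle)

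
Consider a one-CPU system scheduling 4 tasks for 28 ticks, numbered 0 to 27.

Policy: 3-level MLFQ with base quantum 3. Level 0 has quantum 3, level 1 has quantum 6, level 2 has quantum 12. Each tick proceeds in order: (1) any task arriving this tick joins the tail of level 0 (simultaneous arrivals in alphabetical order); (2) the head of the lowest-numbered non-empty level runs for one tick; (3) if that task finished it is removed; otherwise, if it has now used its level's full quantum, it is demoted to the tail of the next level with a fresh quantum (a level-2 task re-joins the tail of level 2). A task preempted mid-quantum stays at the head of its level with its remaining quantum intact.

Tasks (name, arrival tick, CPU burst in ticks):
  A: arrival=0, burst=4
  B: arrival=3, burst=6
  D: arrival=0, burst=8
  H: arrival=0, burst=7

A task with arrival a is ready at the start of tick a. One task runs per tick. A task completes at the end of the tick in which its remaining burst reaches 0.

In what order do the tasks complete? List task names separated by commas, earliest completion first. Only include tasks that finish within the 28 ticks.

t=0: L0/L1/L2 = ADH/-/- → run A
t=1: L0/L1/L2 = ADH/-/- → run A
t=2: L0/L1/L2 = ADH/-/- → run A
t=3: L0/L1/L2 = DHB/A/- → run D
t=4: L0/L1/L2 = DHB/A/- → run D
t=5: L0/L1/L2 = DHB/A/- → run D
t=6: L0/L1/L2 = HB/AD/- → run H
t=7: L0/L1/L2 = HB/AD/- → run H
t=8: L0/L1/L2 = HB/AD/- → run H
t=9: L0/L1/L2 = B/ADH/- → run B
t=10: L0/L1/L2 = B/ADH/- → run B
t=11: L0/L1/L2 = B/ADH/- → run B
t=12: L0/L1/L2 = -/ADHB/- → run A
t=13: L0/L1/L2 = -/DHB/- → run D
t=14: L0/L1/L2 = -/DHB/- → run D
t=15: L0/L1/L2 = -/DHB/- → run D
t=16: L0/L1/L2 = -/DHB/- → run D
t=17: L0/L1/L2 = -/DHB/- → run D
t=18: L0/L1/L2 = -/HB/- → run H
t=19: L0/L1/L2 = -/HB/- → run H
t=20: L0/L1/L2 = -/HB/- → run H
t=21: L0/L1/L2 = -/HB/- → run H
t=22: L0/L1/L2 = -/B/- → run B
t=23: L0/L1/L2 = -/B/- → run B
t=24: L0/L1/L2 = -/B/- → run B
t=25: (idle)
t=26: (idle)
t=27: (idle)

completion order = A, D, H, B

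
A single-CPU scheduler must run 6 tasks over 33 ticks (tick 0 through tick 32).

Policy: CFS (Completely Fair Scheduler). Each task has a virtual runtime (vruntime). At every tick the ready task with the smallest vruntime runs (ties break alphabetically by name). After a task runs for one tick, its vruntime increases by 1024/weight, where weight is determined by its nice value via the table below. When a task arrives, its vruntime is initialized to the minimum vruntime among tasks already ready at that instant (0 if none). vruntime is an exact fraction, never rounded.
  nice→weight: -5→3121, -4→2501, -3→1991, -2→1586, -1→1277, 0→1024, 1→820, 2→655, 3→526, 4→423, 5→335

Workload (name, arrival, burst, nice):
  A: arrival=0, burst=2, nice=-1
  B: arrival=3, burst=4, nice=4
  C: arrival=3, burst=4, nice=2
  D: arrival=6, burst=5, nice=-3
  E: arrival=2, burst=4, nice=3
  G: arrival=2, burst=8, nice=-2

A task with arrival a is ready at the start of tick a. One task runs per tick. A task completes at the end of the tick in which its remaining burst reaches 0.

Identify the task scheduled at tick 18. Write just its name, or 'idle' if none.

running at tick 18 = C

t=0: vr[A=0] → run A
t=1: vr[A=1024/1277] → run A
t=2: vr[E=0 G=0] → run E
t=3: vr[B=0 C=0 E=512/263 G=0] → run B
t=4: vr[B=1024/423 C=0 E=512/263 G=0] → run C
t=5: vr[B=1024/423 C=1024/655 E=512/263 G=0] → run G
t=6: vr[B=1024/423 C=1024/655 D=512/793 E=512/263 G=512/793] → run D
t=7: vr[B=1024/423 C=1024/655 D=1831424/1578863 E=512/263 G=512/793] → run G
t=8: vr[B=1024/423 C=1024/655 D=1831424/1578863 E=512/263 G=1024/793] → run D
t=9: vr[B=1024/423 C=1024/655 D=2643456/1578863 E=512/263 G=1024/793] → run G
t=10: vr[B=1024/423 C=1024/655 D=2643456/1578863 E=512/263 G=1536/793] → run C
t=11: vr[B=1024/423 C=2048/655 D=2643456/1578863 E=512/263 G=1536/793] → run D
t=12: vr[B=1024/423 C=2048/655 D=3455488/1578863 E=512/263 G=1536/793] → run G
t=13: vr[B=1024/423 C=2048/655 D=3455488/1578863 E=512/263 G=2048/793] → run E
t=14: vr[B=1024/423 C=2048/655 D=3455488/1578863 E=1024/263 G=2048/793] → run D
t=15: vr[B=1024/423 C=2048/655 D=4267520/1578863 E=1024/263 G=2048/793] → run B
t=16: vr[B=2048/423 C=2048/655 D=4267520/1578863 E=1024/263 G=2048/793] → run G
t=17: vr[B=2048/423 C=2048/655 D=4267520/1578863 E=1024/263 G=2560/793] → run D
t=18: vr[B=2048/423 C=2048/655 E=1024/263 G=2560/793] → run C
t=19: vr[B=2048/423 C=3072/655 E=1024/263 G=2560/793] → run G
t=20: vr[B=2048/423 C=3072/655 E=1024/263 G=3072/793] → run G
t=21: vr[B=2048/423 C=3072/655 E=1024/263 G=3584/793] → run E
t=22: vr[B=2048/423 C=3072/655 E=1536/263 G=3584/793] → run G
t=23: vr[B=2048/423 C=3072/655 E=1536/263] → run C
t=24: vr[B=2048/423 E=1536/263] → run B
t=25: vr[B=1024/141 E=1536/263] → run E
t=26: vr[B=1024/141] → run B
t=27: (idle)
t=28: (idle)
t=29: (idle)
t=30: (idle)
t=31: (idle)
t=32: (idle)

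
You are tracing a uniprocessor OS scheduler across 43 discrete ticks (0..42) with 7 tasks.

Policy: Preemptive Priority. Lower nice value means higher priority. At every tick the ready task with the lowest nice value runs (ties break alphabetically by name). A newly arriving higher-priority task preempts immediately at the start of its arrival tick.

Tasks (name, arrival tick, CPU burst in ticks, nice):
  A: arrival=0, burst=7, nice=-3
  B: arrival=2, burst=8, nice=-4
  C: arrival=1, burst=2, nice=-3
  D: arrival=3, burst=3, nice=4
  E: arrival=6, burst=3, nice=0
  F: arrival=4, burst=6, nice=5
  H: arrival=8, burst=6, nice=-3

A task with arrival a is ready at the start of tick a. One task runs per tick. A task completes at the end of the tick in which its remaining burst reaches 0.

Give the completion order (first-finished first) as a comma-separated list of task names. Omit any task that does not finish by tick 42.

completion order = B, A, C, H, E, D, F

t=0: ready={A} → run A
t=1: ready={A,C} → run A
t=2: ready={A,B,C} → run B
t=3: ready={A,B,C,D} → run B
t=4: ready={A,B,C,D,F} → run B
t=5: ready={A,B,C,D,F} → run B
t=6: ready={A,B,C,D,E,F} → run B
t=7: ready={A,B,C,D,E,F} → run B
t=8: ready={A,B,C,D,E,F,H} → run B
t=9: ready={A,B,C,D,E,F,H} → run B
t=10: ready={A,C,D,E,F,H} → run A
t=11: ready={A,C,D,E,F,H} → run A
t=12: ready={A,C,D,E,F,H} → run A
t=13: ready={A,C,D,E,F,H} → run A
t=14: ready={A,C,D,E,F,H} → run A
t=15: ready={C,D,E,F,H} → run C
t=16: ready={C,D,E,F,H} → run C
t=17: ready={D,E,F,H} → run H
t=18: ready={D,E,F,H} → run H
t=19: ready={D,E,F,H} → run H
t=20: ready={D,E,F,H} → run H
t=21: ready={D,E,F,H} → run H
t=22: ready={D,E,F,H} → run H
t=23: ready={D,E,F} → run E
t=24: ready={D,E,F} → run E
t=25: ready={D,E,F} → run E
t=26: ready={D,F} → run D
t=27: ready={D,F} → run D
t=28: ready={D,F} → run D
t=29: ready={F} → run F
t=30: ready={F} → run F
t=31: ready={F} → run F
t=32: ready={F} → run F
t=33: ready={F} → run F
t=34: ready={F} → run F
t=35: (idle)
t=36: (idle)
t=37: (idle)
t=38: (idle)
t=39: (idle)
t=40: (idle)
t=41: (idle)
t=42: (idle)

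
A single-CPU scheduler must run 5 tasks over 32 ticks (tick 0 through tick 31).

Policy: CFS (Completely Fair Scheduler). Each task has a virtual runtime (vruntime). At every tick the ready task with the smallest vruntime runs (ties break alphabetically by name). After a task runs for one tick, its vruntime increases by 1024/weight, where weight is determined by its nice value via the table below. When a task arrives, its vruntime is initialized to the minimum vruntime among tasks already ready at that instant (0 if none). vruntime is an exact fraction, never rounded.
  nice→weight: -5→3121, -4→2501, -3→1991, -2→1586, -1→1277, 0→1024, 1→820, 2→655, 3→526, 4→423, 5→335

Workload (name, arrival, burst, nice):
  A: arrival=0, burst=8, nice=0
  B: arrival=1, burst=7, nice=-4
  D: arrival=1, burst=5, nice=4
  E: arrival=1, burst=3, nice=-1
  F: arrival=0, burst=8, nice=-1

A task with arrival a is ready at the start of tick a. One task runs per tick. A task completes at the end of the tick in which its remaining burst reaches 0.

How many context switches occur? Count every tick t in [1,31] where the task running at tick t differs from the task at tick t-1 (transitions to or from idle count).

context switches = 28

t=0: vr[A=0 F=0] → run A
t=1: vr[A=1 B=0 D=0 E=0 F=0] → run B
t=2: vr[A=1 B=1024/2501 D=0 E=0 F=0] → run D
t=3: vr[A=1 B=1024/2501 D=1024/423 E=0 F=0] → run E
t=4: vr[A=1 B=1024/2501 D=1024/423 E=1024/1277 F=0] → run F
t=5: vr[A=1 B=1024/2501 D=1024/423 E=1024/1277 F=1024/1277] → run B
t=6: vr[A=1 B=2048/2501 D=1024/423 E=1024/1277 F=1024/1277] → run E
t=7: vr[A=1 B=2048/2501 D=1024/423 E=2048/1277 F=1024/1277] → run F
t=8: vr[A=1 B=2048/2501 D=1024/423 E=2048/1277 F=2048/1277] → run B
t=9: vr[A=1 B=3072/2501 D=1024/423 E=2048/1277 F=2048/1277] → run A
t=10: vr[A=2 B=3072/2501 D=1024/423 E=2048/1277 F=2048/1277] → run B
t=11: vr[A=2 B=4096/2501 D=1024/423 E=2048/1277 F=2048/1277] → run E
t=12: vr[A=2 B=4096/2501 D=1024/423 F=2048/1277] → run F
t=13: vr[A=2 B=4096/2501 D=1024/423 F=3072/1277] → run B
t=14: vr[A=2 B=5120/2501 D=1024/423 F=3072/1277] → run A
t=15: vr[A=3 B=5120/2501 D=1024/423 F=3072/1277] → run B
t=16: vr[A=3 B=6144/2501 D=1024/423 F=3072/1277] → run F
t=17: vr[A=3 B=6144/2501 D=1024/423 F=4096/1277] → run D
t=18: vr[A=3 B=6144/2501 D=2048/423 F=4096/1277] → run B
t=19: vr[A=3 D=2048/423 F=4096/1277] → run A
t=20: vr[A=4 D=2048/423 F=4096/1277] → run F
t=21: vr[A=4 D=2048/423 F=5120/1277] → run A
t=22: vr[A=5 D=2048/423 F=5120/1277] → run F
t=23: vr[A=5 D=2048/423 F=6144/1277] → run F
t=24: vr[A=5 D=2048/423 F=7168/1277] → run D
t=25: vr[A=5 D=1024/141 F=7168/1277] → run A
t=26: vr[A=6 D=1024/141 F=7168/1277] → run F
t=27: vr[A=6 D=1024/141] → run A
t=28: vr[A=7 D=1024/141] → run A
t=29: vr[D=1024/141] → run D
t=30: vr[D=4096/423] → run D
t=31: (idle)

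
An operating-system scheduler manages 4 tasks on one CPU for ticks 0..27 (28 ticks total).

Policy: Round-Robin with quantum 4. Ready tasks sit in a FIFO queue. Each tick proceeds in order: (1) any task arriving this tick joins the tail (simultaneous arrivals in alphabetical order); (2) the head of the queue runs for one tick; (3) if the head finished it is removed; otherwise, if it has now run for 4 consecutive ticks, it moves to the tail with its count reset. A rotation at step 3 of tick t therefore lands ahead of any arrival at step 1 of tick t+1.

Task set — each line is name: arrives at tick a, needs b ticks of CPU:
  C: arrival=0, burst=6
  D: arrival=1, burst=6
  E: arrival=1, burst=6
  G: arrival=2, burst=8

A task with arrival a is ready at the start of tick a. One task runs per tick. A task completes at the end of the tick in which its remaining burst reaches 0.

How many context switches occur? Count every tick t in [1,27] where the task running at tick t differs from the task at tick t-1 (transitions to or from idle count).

context switches = 8

t=0: queue=[C] q_used=0 → run C
t=1: queue=[C,D,E] q_used=1 → run C
t=2: queue=[C,D,E,G] q_used=2 → run C
t=3: queue=[C,D,E,G] q_used=3 → run C
t=4: queue=[D,E,G,C] q_used=0 → run D
t=5: queue=[D,E,G,C] q_used=1 → run D
t=6: queue=[D,E,G,C] q_used=2 → run D
t=7: queue=[D,E,G,C] q_used=3 → run D
t=8: queue=[E,G,C,D] q_used=0 → run E
t=9: queue=[E,G,C,D] q_used=1 → run E
t=10: queue=[E,G,C,D] q_used=2 → run E
t=11: queue=[E,G,C,D] q_used=3 → run E
t=12: queue=[G,C,D,E] q_used=0 → run G
t=13: queue=[G,C,D,E] q_used=1 → run G
t=14: queue=[G,C,D,E] q_used=2 → run G
t=15: queue=[G,C,D,E] q_used=3 → run G
t=16: queue=[C,D,E,G] q_used=0 → run C
t=17: queue=[C,D,E,G] q_used=1 → run C
t=18: queue=[D,E,G] q_used=0 → run D
t=19: queue=[D,E,G] q_used=1 → run D
t=20: queue=[E,G] q_used=0 → run E
t=21: queue=[E,G] q_used=1 → run E
t=22: queue=[G] q_used=0 → run G
t=23: queue=[G] q_used=1 → run G
t=24: queue=[G] q_used=2 → run G
t=25: queue=[G] q_used=3 → run G
t=26: (idle)
t=27: (idle)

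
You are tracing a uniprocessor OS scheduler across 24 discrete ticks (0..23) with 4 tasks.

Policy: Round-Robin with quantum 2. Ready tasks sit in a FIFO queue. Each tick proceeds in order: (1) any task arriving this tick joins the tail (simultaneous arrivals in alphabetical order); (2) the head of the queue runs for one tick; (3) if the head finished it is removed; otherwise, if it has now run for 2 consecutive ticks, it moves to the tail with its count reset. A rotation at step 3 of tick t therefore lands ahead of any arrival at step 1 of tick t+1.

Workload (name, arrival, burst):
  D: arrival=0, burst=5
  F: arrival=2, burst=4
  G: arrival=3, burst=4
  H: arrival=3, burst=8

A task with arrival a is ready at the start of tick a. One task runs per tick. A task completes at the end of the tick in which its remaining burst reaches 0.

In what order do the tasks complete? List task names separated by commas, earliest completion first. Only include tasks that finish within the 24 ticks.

completion order = D, F, G, H

t=0: queue=[D] q_used=0 → run D
t=1: queue=[D] q_used=1 → run D
t=2: queue=[D,F] q_used=0 → run D
t=3: queue=[D,F,G,H] q_used=1 → run D
t=4: queue=[F,G,H,D] q_used=0 → run F
t=5: queue=[F,G,H,D] q_used=1 → run F
t=6: queue=[G,H,D,F] q_used=0 → run G
t=7: queue=[G,H,D,F] q_used=1 → run G
t=8: queue=[H,D,F,G] q_used=0 → run H
t=9: queue=[H,D,F,G] q_used=1 → run H
t=10: queue=[D,F,G,H] q_used=0 → run D
t=11: queue=[F,G,H] q_used=0 → run F
t=12: queue=[F,G,H] q_used=1 → run F
t=13: queue=[G,H] q_used=0 → run G
t=14: queue=[G,H] q_used=1 → run G
t=15: queue=[H] q_used=0 → run H
t=16: queue=[H] q_used=1 → run H
t=17: queue=[H] q_used=0 → run H
t=18: queue=[H] q_used=1 → run H
t=19: queue=[H] q_used=0 → run H
t=20: queue=[H] q_used=1 → run H
t=21: (idle)
t=22: (idle)
t=23: (idle)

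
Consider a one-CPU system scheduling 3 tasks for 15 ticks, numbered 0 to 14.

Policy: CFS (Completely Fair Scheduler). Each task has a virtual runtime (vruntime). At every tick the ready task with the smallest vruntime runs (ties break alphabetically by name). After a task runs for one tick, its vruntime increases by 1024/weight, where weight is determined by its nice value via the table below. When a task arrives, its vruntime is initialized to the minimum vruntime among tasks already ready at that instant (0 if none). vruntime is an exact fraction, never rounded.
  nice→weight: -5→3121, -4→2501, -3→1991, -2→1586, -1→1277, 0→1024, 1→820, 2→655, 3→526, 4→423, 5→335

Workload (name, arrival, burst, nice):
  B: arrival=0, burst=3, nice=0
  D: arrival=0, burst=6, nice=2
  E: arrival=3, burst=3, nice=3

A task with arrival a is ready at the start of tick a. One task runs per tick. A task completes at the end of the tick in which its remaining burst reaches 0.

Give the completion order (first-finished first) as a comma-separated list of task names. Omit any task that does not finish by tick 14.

t=0: vr[B=0 D=0] → run B
t=1: vr[B=1 D=0] → run D
t=2: vr[B=1 D=1024/655] → run B
t=3: vr[B=2 D=1024/655 E=1024/655] → run D
t=4: vr[B=2 D=2048/655 E=1024/655] → run E
t=5: vr[B=2 D=2048/655 E=604672/172265] → run B
t=6: vr[D=2048/655 E=604672/172265] → run D
t=7: vr[D=3072/655 E=604672/172265] → run E
t=8: vr[D=3072/655 E=940032/172265] → run D
t=9: vr[D=4096/655 E=940032/172265] → run E
t=10: vr[D=4096/655] → run D
t=11: vr[D=1024/131] → run D
t=12: (idle)
t=13: (idle)
t=14: (idle)

completion order = B, E, D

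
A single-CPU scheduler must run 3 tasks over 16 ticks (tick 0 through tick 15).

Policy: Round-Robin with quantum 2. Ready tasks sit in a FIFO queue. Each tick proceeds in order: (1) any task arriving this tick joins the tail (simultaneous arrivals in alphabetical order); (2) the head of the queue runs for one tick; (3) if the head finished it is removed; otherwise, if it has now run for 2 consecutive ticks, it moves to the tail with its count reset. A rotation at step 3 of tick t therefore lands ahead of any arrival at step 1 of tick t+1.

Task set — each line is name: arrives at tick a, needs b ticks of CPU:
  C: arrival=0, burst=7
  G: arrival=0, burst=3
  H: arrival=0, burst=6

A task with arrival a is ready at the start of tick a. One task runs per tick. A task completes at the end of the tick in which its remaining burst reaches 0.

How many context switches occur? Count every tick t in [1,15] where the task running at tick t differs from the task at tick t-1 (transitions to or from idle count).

context switches = 8

t=0: queue=[C,G,H] q_used=0 → run C
t=1: queue=[C,G,H] q_used=1 → run C
t=2: queue=[G,H,C] q_used=0 → run G
t=3: queue=[G,H,C] q_used=1 → run G
t=4: queue=[H,C,G] q_used=0 → run H
t=5: queue=[H,C,G] q_used=1 → run H
t=6: queue=[C,G,H] q_used=0 → run C
t=7: queue=[C,G,H] q_used=1 → run C
t=8: queue=[G,H,C] q_used=0 → run G
t=9: queue=[H,C] q_used=0 → run H
t=10: queue=[H,C] q_used=1 → run H
t=11: queue=[C,H] q_used=0 → run C
t=12: queue=[C,H] q_used=1 → run C
t=13: queue=[H,C] q_used=0 → run H
t=14: queue=[H,C] q_used=1 → run H
t=15: queue=[C] q_used=0 → run C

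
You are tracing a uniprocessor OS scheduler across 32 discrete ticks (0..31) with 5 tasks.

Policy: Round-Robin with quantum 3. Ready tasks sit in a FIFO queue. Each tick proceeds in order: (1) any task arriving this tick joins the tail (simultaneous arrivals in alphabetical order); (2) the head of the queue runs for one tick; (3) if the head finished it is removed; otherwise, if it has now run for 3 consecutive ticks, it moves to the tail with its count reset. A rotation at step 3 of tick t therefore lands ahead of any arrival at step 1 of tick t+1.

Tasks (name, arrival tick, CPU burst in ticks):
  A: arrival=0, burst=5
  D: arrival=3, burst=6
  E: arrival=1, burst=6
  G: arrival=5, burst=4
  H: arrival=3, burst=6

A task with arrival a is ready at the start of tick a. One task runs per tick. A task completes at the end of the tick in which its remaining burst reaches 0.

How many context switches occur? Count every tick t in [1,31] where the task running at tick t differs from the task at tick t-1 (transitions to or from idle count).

context switches = 10

t=0: queue=[A] q_used=0 → run A
t=1: queue=[A,E] q_used=1 → run A
t=2: queue=[A,E] q_used=2 → run A
t=3: queue=[E,A,D,H] q_used=0 → run E
t=4: queue=[E,A,D,H] q_used=1 → run E
t=5: queue=[E,A,D,H,G] q_used=2 → run E
t=6: queue=[A,D,H,G,E] q_used=0 → run A
t=7: queue=[A,D,H,G,E] q_used=1 → run A
t=8: queue=[D,H,G,E] q_used=0 → run D
t=9: queue=[D,H,G,E] q_used=1 → run D
t=10: queue=[D,H,G,E] q_used=2 → run D
t=11: queue=[H,G,E,D] q_used=0 → run H
t=12: queue=[H,G,E,D] q_used=1 → run H
t=13: queue=[H,G,E,D] q_used=2 → run H
t=14: queue=[G,E,D,H] q_used=0 → run G
t=15: queue=[G,E,D,H] q_used=1 → run G
t=16: queue=[G,E,D,H] q_used=2 → run G
t=17: queue=[E,D,H,G] q_used=0 → run E
t=18: queue=[E,D,H,G] q_used=1 → run E
t=19: queue=[E,D,H,G] q_used=2 → run E
t=20: queue=[D,H,G] q_used=0 → run D
t=21: queue=[D,H,G] q_used=1 → run D
t=22: queue=[D,H,G] q_used=2 → run D
t=23: queue=[H,G] q_used=0 → run H
t=24: queue=[H,G] q_used=1 → run H
t=25: queue=[H,G] q_used=2 → run H
t=26: queue=[G] q_used=0 → run G
t=27: (idle)
t=28: (idle)
t=29: (idle)
t=30: (idle)
t=31: (idle)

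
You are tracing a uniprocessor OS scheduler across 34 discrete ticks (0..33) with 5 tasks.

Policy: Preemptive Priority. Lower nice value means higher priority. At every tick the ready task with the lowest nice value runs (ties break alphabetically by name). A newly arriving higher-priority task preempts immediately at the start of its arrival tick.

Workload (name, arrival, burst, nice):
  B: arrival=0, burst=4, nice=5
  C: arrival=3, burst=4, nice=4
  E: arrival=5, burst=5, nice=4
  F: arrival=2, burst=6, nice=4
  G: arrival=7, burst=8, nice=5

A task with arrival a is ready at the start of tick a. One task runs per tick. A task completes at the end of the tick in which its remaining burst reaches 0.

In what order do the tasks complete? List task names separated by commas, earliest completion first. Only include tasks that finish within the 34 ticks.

completion order = C, E, F, B, G

t=0: ready={B} → run B
t=1: ready={B} → run B
t=2: ready={B,F} → run F
t=3: ready={B,C,F} → run C
t=4: ready={B,C,F} → run C
t=5: ready={B,C,E,F} → run C
t=6: ready={B,C,E,F} → run C
t=7: ready={B,E,F,G} → run E
t=8: ready={B,E,F,G} → run E
t=9: ready={B,E,F,G} → run E
t=10: ready={B,E,F,G} → run E
t=11: ready={B,E,F,G} → run E
t=12: ready={B,F,G} → run F
t=13: ready={B,F,G} → run F
t=14: ready={B,F,G} → run F
t=15: ready={B,F,G} → run F
t=16: ready={B,F,G} → run F
t=17: ready={B,G} → run B
t=18: ready={B,G} → run B
t=19: ready={G} → run G
t=20: ready={G} → run G
t=21: ready={G} → run G
t=22: ready={G} → run G
t=23: ready={G} → run G
t=24: ready={G} → run G
t=25: ready={G} → run G
t=26: ready={G} → run G
t=27: (idle)
t=28: (idle)
t=29: (idle)
t=30: (idle)
t=31: (idle)
t=32: (idle)
t=33: (idle)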